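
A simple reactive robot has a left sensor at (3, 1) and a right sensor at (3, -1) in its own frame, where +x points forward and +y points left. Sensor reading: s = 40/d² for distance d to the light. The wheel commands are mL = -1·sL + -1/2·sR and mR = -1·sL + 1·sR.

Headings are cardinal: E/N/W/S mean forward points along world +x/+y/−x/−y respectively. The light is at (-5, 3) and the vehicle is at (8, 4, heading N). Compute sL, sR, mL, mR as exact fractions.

left sensor world pos  = (7, 7); dL² = 160
right sensor world pos = (9, 7); dR² = 212
sL = 40/160 = 1/4
sR = 40/212 = 10/53
mL = -1·sL + -1/2·sR = -73/212
mR = -1·sL + 1·sR = -13/212

1/4 10/53 -73/212 -13/212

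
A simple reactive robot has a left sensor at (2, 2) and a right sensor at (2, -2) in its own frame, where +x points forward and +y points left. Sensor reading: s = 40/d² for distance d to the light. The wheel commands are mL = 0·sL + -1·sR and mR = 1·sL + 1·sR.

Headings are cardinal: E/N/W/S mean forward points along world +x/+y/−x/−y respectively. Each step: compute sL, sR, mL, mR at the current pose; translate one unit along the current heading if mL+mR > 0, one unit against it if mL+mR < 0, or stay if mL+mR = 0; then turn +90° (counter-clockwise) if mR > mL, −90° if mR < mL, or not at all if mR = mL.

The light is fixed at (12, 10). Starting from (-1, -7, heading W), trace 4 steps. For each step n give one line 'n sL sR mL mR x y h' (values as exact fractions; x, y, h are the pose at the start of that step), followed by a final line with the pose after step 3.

0 20/293 4/45 -4/45 2072/13185 -1 -7 W
1 8/101 40/617 -40/617 8976/62317 -2 -7 S
2 1/10 5/68 -5/68 59/340 -2 -8 E
3 40/481 40/377 -40/377 2640/13949 -1 -8 N
final -1 -7 W

n=0: pose=(-1,-7,W); sL=20/293, sR=4/45; mL=-4/45, mR=2072/13185; mL+mR=20/293 → advance +1; mR−mL=3244/13185 → turn +1·90°
n=1: pose=(-2,-7,S); sL=8/101, sR=40/617; mL=-40/617, mR=8976/62317; mL+mR=8/101 → advance +1; mR−mL=13016/62317 → turn +1·90°
n=2: pose=(-2,-8,E); sL=1/10, sR=5/68; mL=-5/68, mR=59/340; mL+mR=1/10 → advance +1; mR−mL=21/85 → turn +1·90°
n=3: pose=(-1,-8,N); sL=40/481, sR=40/377; mL=-40/377, mR=2640/13949; mL+mR=40/481 → advance +1; mR−mL=4120/13949 → turn +1·90°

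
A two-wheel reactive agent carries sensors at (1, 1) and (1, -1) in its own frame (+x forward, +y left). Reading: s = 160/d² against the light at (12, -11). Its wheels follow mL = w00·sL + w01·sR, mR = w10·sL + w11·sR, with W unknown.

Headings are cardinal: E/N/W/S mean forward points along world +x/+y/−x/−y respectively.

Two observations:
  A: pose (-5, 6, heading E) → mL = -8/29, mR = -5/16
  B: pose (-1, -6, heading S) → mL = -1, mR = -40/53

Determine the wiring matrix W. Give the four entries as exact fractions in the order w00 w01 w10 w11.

obs A: pose=(-5,6,E) → sL=8/29, sR=5/16, mL=-8/29, mR=-5/16
obs B: pose=(-1,-6,S) → sL=1, sR=40/53, mL=-1, mR=-40/53
sensor matrix S = [[8/29, 5/16], [1, 40/53]]; det S = -2565/24592
solve [mL_A; mL_B] = S·[w00; w01] and [mR_A; mR_B] = S·[w10; w11]:
  w00 = -1, w01 = 0, w10 = 0, w11 = -1

-1 0 0 -1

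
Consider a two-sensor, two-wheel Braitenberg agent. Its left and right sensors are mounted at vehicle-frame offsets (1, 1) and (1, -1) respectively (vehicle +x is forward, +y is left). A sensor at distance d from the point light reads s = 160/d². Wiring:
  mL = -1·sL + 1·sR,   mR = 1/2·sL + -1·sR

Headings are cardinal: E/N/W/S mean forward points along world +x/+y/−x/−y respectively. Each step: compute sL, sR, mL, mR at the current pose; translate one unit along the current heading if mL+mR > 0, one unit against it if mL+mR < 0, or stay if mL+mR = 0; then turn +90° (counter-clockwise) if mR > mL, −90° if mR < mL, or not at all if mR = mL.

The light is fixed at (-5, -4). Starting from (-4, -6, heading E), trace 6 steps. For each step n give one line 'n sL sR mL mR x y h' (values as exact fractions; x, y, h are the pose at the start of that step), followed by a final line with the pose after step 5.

0 32 160/13 -256/13 48/13 -4 -6 E
1 80 80 0 -40 -5 -6 N
2 32 160/17 -384/17 112/17 -5 -7 E
3 20 40 20 -30 -6 -7 N
4 160/9 32/5 -512/45 112/45 -6 -8 E
5 80/9 16 64/9 -104/9 -7 -8 N
final -7 -9 E

n=0: pose=(-4,-6,E); sL=32, sR=160/13; mL=-256/13, mR=48/13; mL+mR=-16 → advance -1; mR−mL=304/13 → turn +1·90°
n=1: pose=(-5,-6,N); sL=80, sR=80; mL=0, mR=-40; mL+mR=-40 → advance -1; mR−mL=-40 → turn -1·90°
n=2: pose=(-5,-7,E); sL=32, sR=160/17; mL=-384/17, mR=112/17; mL+mR=-16 → advance -1; mR−mL=496/17 → turn +1·90°
n=3: pose=(-6,-7,N); sL=20, sR=40; mL=20, mR=-30; mL+mR=-10 → advance -1; mR−mL=-50 → turn -1·90°
n=4: pose=(-6,-8,E); sL=160/9, sR=32/5; mL=-512/45, mR=112/45; mL+mR=-80/9 → advance -1; mR−mL=208/15 → turn +1·90°
n=5: pose=(-7,-8,N); sL=80/9, sR=16; mL=64/9, mR=-104/9; mL+mR=-40/9 → advance -1; mR−mL=-56/3 → turn -1·90°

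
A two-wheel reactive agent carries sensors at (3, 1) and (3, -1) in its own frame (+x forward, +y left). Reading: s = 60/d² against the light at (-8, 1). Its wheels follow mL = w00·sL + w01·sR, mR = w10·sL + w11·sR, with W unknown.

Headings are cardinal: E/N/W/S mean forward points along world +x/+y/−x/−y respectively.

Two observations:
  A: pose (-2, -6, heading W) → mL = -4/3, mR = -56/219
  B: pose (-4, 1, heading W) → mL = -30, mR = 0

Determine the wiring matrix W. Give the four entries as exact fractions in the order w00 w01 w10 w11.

0 -1 1/2 -1/2

obs A: pose=(-2,-6,W) → sL=60/73, sR=4/3, mL=-4/3, mR=-56/219
obs B: pose=(-4,1,W) → sL=30, sR=30, mL=-30, mR=0
sensor matrix S = [[60/73, 4/3], [30, 30]]; det S = -1120/73
solve [mL_A; mL_B] = S·[w00; w01] and [mR_A; mR_B] = S·[w10; w11]:
  w00 = 0, w01 = -1, w10 = 1/2, w11 = -1/2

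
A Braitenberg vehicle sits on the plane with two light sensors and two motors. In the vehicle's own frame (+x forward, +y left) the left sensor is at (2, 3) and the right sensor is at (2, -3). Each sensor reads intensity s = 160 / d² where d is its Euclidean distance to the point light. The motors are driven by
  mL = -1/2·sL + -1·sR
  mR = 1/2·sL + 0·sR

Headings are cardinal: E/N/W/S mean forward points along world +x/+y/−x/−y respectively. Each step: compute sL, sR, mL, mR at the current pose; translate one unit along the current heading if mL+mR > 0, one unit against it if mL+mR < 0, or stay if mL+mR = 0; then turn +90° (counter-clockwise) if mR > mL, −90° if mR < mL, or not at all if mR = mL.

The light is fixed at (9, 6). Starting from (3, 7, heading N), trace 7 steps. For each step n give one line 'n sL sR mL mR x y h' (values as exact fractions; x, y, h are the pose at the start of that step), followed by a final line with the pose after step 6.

0 16/9 80/9 -88/9 8/9 3 7 N
1 160/73 160/73 -240/73 80/73 3 6 W
2 20 40/17 -210/17 10 4 6 S
3 32/5 160/13 -1008/65 16/5 4 7 E
4 16/9 80/9 -88/9 8/9 3 7 N
5 160/73 160/73 -240/73 80/73 3 6 W
6 20 40/17 -210/17 10 4 6 S
final 4 7 E

n=0: pose=(3,7,N); sL=16/9, sR=80/9; mL=-88/9, mR=8/9; mL+mR=-80/9 → advance -1; mR−mL=32/3 → turn +1·90°
n=1: pose=(3,6,W); sL=160/73, sR=160/73; mL=-240/73, mR=80/73; mL+mR=-160/73 → advance -1; mR−mL=320/73 → turn +1·90°
n=2: pose=(4,6,S); sL=20, sR=40/17; mL=-210/17, mR=10; mL+mR=-40/17 → advance -1; mR−mL=380/17 → turn +1·90°
n=3: pose=(4,7,E); sL=32/5, sR=160/13; mL=-1008/65, mR=16/5; mL+mR=-160/13 → advance -1; mR−mL=1216/65 → turn +1·90°
n=4: pose=(3,7,N); sL=16/9, sR=80/9; mL=-88/9, mR=8/9; mL+mR=-80/9 → advance -1; mR−mL=32/3 → turn +1·90°
n=5: pose=(3,6,W); sL=160/73, sR=160/73; mL=-240/73, mR=80/73; mL+mR=-160/73 → advance -1; mR−mL=320/73 → turn +1·90°
n=6: pose=(4,6,S); sL=20, sR=40/17; mL=-210/17, mR=10; mL+mR=-40/17 → advance -1; mR−mL=380/17 → turn +1·90°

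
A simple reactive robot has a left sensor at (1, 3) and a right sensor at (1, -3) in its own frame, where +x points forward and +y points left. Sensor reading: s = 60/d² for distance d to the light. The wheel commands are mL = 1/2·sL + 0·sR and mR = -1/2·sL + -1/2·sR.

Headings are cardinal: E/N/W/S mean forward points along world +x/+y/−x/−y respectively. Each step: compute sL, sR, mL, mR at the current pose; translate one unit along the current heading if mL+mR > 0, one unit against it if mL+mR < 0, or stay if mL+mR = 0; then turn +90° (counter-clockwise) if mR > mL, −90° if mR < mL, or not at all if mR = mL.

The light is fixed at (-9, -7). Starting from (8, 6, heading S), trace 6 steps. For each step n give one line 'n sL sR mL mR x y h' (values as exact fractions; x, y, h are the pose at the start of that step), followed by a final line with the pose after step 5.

n=0: pose=(8,6,S); sL=15/136, sR=3/17; mL=15/272, mR=-39/272; mL+mR=-3/34 → advance -1; mR−mL=-27/136 → turn -1·90°
n=1: pose=(8,7,W); sL=60/377, sR=12/109; mL=30/377, mR=-5532/41093; mL+mR=-6/109 → advance -1; mR−mL=-8802/41093 → turn -1·90°
n=2: pose=(9,7,N); sL=2/15, sR=10/111; mL=1/15, mR=-62/555; mL+mR=-5/111 → advance -1; mR−mL=-33/185 → turn -1·90°
n=3: pose=(9,6,E); sL=60/617, sR=60/461; mL=30/617, mR=-32340/284437; mL+mR=-30/461 → advance -1; mR−mL=-46170/284437 → turn -1·90°
n=4: pose=(8,6,S); sL=15/136, sR=3/17; mL=15/272, mR=-39/272; mL+mR=-3/34 → advance -1; mR−mL=-27/136 → turn -1·90°
n=5: pose=(8,7,W); sL=60/377, sR=12/109; mL=30/377, mR=-5532/41093; mL+mR=-6/109 → advance -1; mR−mL=-8802/41093 → turn -1·90°

0 15/136 3/17 15/272 -39/272 8 6 S
1 60/377 12/109 30/377 -5532/41093 8 7 W
2 2/15 10/111 1/15 -62/555 9 7 N
3 60/617 60/461 30/617 -32340/284437 9 6 E
4 15/136 3/17 15/272 -39/272 8 6 S
5 60/377 12/109 30/377 -5532/41093 8 7 W
final 9 7 N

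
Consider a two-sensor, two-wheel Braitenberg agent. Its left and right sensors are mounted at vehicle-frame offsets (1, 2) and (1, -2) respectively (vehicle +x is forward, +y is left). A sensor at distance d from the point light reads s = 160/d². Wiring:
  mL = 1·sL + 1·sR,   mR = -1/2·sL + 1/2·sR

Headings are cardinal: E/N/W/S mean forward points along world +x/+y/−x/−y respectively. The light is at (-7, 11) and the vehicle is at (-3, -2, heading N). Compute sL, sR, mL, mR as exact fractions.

40/37 8/9 656/333 -32/333

left sensor world pos  = (-5, -1); dL² = 148
right sensor world pos = (-1, -1); dR² = 180
sL = 160/148 = 40/37
sR = 160/180 = 8/9
mL = 1·sL + 1·sR = 656/333
mR = -1/2·sL + 1/2·sR = -32/333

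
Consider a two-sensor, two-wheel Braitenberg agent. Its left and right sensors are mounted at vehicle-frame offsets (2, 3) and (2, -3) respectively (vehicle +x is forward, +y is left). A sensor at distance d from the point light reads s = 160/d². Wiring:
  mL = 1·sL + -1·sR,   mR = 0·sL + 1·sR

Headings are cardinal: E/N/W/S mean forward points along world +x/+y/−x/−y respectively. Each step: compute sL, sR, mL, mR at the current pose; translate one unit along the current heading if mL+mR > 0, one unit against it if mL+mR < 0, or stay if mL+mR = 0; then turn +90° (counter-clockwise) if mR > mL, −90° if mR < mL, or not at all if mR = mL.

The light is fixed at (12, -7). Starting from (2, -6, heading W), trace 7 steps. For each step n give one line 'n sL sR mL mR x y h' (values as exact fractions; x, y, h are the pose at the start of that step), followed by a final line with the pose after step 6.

n=0: pose=(2,-6,W); sL=40/37, sR=1; mL=3/37, mR=1; mL+mR=40/37 → advance +1; mR−mL=34/37 → turn +1·90°
n=1: pose=(1,-6,S); sL=32/13, sR=160/197; mL=4224/2561, mR=160/197; mL+mR=32/13 → advance +1; mR−mL=-2144/2561 → turn -1·90°
n=2: pose=(1,-7,W); sL=80/89, sR=80/89; mL=0, mR=80/89; mL+mR=80/89 → advance +1; mR−mL=80/89 → turn +1·90°
n=3: pose=(0,-7,S); sL=32/17, sR=160/229; mL=4608/3893, mR=160/229; mL+mR=32/17 → advance +1; mR−mL=-1888/3893 → turn -1·90°
n=4: pose=(0,-8,W); sL=40/53, sR=4/5; mL=-12/265, mR=4/5; mL+mR=40/53 → advance +1; mR−mL=224/265 → turn +1·90°
n=5: pose=(-1,-8,S); sL=160/109, sR=32/53; mL=4992/5777, mR=32/53; mL+mR=160/109 → advance +1; mR−mL=-1504/5777 → turn -1·90°
n=6: pose=(-1,-9,W); sL=16/25, sR=80/113; mL=-192/2825, mR=80/113; mL+mR=16/25 → advance +1; mR−mL=2192/2825 → turn +1·90°

0 40/37 1 3/37 1 2 -6 W
1 32/13 160/197 4224/2561 160/197 1 -6 S
2 80/89 80/89 0 80/89 1 -7 W
3 32/17 160/229 4608/3893 160/229 0 -7 S
4 40/53 4/5 -12/265 4/5 0 -8 W
5 160/109 32/53 4992/5777 32/53 -1 -8 S
6 16/25 80/113 -192/2825 80/113 -1 -9 W
final -2 -9 S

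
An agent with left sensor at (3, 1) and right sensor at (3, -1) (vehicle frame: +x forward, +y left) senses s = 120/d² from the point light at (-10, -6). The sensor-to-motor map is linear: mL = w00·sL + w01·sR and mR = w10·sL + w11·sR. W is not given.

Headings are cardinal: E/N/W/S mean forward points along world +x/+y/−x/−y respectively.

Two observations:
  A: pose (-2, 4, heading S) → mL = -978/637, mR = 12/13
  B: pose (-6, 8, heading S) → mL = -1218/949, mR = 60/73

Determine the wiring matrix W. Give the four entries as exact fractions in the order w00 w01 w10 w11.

-1 -1/2 1 0

obs A: pose=(-2,4,S) → sL=12/13, sR=60/49, mL=-978/637, mR=12/13
obs B: pose=(-6,8,S) → sL=60/73, sR=12/13, mL=-1218/949, mR=60/73
sensor matrix S = [[12/13, 60/49], [60/73, 12/13]]; det S = -93312/604513
solve [mL_A; mL_B] = S·[w00; w01] and [mR_A; mR_B] = S·[w10; w11]:
  w00 = -1, w01 = -1/2, w10 = 1, w11 = 0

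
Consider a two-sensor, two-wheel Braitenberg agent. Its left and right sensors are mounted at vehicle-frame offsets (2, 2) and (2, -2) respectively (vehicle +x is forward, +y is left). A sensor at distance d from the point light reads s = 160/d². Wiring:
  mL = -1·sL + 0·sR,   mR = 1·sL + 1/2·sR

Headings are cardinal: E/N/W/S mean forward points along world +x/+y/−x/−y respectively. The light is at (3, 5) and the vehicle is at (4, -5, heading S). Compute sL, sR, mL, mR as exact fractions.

160/153 32/29 -160/153 7088/4437

left sensor world pos  = (6, -7); dL² = 153
right sensor world pos = (2, -7); dR² = 145
sL = 160/153 = 160/153
sR = 160/145 = 32/29
mL = -1·sL + 0·sR = -160/153
mR = 1·sL + 1/2·sR = 7088/4437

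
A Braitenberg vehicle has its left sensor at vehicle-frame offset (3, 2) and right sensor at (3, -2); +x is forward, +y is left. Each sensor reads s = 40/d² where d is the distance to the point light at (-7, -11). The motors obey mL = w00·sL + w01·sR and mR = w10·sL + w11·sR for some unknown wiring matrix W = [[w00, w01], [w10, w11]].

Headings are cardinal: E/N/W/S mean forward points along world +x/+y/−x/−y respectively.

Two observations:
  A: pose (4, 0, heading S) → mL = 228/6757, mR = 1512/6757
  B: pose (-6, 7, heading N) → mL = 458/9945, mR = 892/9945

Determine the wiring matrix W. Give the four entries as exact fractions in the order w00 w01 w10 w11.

1 -1/2 1/2 1/2

obs A: pose=(4,0,S) → sL=40/233, sR=8/29, mL=228/6757, mR=1512/6757
obs B: pose=(-6,7,N) → sL=20/221, sR=4/45, mL=458/9945, mR=892/9945
sensor matrix S = [[40/233, 8/29], [20/221, 4/45]]; det S = -130432/13439673
solve [mL_A; mL_B] = S·[w00; w01] and [mR_A; mR_B] = S·[w10; w11]:
  w00 = 1, w01 = -1/2, w10 = 1/2, w11 = 1/2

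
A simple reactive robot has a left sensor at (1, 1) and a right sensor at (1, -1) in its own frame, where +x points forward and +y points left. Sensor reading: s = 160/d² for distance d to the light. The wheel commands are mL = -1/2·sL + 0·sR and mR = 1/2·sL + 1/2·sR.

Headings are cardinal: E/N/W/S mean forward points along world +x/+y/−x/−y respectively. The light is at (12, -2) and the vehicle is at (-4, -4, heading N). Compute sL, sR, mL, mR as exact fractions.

left sensor world pos  = (-5, -3); dL² = 290
right sensor world pos = (-3, -3); dR² = 226
sL = 160/290 = 16/29
sR = 160/226 = 80/113
mL = -1/2·sL + 0·sR = -8/29
mR = 1/2·sL + 1/2·sR = 2064/3277

16/29 80/113 -8/29 2064/3277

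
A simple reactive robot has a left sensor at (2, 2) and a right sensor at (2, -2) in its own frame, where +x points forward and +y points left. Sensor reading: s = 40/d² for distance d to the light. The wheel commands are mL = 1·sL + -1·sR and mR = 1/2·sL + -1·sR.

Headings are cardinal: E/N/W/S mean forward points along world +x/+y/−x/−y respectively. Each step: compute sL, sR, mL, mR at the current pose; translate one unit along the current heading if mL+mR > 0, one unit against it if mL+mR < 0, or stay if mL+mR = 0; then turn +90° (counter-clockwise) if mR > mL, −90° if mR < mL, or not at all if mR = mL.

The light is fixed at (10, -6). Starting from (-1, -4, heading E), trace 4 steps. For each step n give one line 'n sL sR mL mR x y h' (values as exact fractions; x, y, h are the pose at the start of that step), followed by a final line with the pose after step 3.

0 40/97 40/81 -640/7857 -2260/7857 -1 -4 E
1 2/5 10/49 48/245 -1/245 -2 -4 S
2 40/197 8/41 64/8077 -756/8077 -2 -5 W
3 20/89 4/9 -176/801 -266/801 -1 -5 N
final -1 -6 E

n=0: pose=(-1,-4,E); sL=40/97, sR=40/81; mL=-640/7857, mR=-2260/7857; mL+mR=-2900/7857 → advance -1; mR−mL=-20/97 → turn -1·90°
n=1: pose=(-2,-4,S); sL=2/5, sR=10/49; mL=48/245, mR=-1/245; mL+mR=47/245 → advance +1; mR−mL=-1/5 → turn -1·90°
n=2: pose=(-2,-5,W); sL=40/197, sR=8/41; mL=64/8077, mR=-756/8077; mL+mR=-692/8077 → advance -1; mR−mL=-20/197 → turn -1·90°
n=3: pose=(-1,-5,N); sL=20/89, sR=4/9; mL=-176/801, mR=-266/801; mL+mR=-442/801 → advance -1; mR−mL=-10/89 → turn -1·90°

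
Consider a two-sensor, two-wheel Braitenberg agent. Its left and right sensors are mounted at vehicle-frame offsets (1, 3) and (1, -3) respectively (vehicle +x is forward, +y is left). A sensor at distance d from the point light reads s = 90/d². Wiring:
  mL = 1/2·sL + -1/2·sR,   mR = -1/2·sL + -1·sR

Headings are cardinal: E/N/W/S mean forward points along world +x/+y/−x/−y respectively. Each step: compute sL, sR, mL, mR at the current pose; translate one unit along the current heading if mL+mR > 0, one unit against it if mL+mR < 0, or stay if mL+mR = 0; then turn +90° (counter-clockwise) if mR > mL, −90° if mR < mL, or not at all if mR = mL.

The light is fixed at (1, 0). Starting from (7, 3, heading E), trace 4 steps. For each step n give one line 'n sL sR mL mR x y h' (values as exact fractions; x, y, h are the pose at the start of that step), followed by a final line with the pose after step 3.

n=0: pose=(7,3,E); sL=18/17, sR=90/49; mL=-324/833, mR=-1971/833; mL+mR=-135/49 → advance -1; mR−mL=-1647/833 → turn -1·90°
n=1: pose=(6,3,S); sL=45/34, sR=45/4; mL=-675/136, mR=-405/34; mL+mR=-135/8 → advance -1; mR−mL=-945/136 → turn -1·90°
n=2: pose=(6,4,W); sL=90/17, sR=18/13; mL=432/221, mR=-891/221; mL+mR=-27/13 → advance -1; mR−mL=-1323/221 → turn -1·90°
n=3: pose=(7,4,N); sL=45/17, sR=45/53; mL=810/901, mR=-3915/1802; mL+mR=-135/106 → advance -1; mR−mL=-5535/1802 → turn -1·90°

0 18/17 90/49 -324/833 -1971/833 7 3 E
1 45/34 45/4 -675/136 -405/34 6 3 S
2 90/17 18/13 432/221 -891/221 6 4 W
3 45/17 45/53 810/901 -3915/1802 7 4 N
final 7 3 E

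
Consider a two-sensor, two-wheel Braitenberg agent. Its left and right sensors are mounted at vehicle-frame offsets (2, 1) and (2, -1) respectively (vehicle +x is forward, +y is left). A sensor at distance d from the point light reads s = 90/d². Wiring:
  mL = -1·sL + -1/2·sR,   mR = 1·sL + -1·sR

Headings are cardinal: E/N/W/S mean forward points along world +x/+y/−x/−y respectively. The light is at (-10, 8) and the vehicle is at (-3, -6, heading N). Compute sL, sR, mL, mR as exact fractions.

1/2 45/104 -149/208 7/104

left sensor world pos  = (-4, -4); dL² = 180
right sensor world pos = (-2, -4); dR² = 208
sL = 90/180 = 1/2
sR = 90/208 = 45/104
mL = -1·sL + -1/2·sR = -149/208
mR = 1·sL + -1·sR = 7/104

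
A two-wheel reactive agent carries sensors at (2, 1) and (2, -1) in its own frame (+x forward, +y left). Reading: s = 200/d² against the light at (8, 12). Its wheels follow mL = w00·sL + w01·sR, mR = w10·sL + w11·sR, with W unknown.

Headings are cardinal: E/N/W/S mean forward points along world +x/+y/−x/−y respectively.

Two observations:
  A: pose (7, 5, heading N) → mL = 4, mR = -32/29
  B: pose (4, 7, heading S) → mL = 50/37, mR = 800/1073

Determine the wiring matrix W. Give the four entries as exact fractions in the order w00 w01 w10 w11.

0 1/2 1 -1

obs A: pose=(7,5,N) → sL=200/29, sR=8, mL=4, mR=-32/29
obs B: pose=(4,7,S) → sL=100/29, sR=100/37, mL=50/37, mR=800/1073
sensor matrix S = [[200/29, 8], [100/29, 100/37]]; det S = -9600/1073
solve [mL_A; mL_B] = S·[w00; w01] and [mR_A; mR_B] = S·[w10; w11]:
  w00 = 0, w01 = 1/2, w10 = 1, w11 = -1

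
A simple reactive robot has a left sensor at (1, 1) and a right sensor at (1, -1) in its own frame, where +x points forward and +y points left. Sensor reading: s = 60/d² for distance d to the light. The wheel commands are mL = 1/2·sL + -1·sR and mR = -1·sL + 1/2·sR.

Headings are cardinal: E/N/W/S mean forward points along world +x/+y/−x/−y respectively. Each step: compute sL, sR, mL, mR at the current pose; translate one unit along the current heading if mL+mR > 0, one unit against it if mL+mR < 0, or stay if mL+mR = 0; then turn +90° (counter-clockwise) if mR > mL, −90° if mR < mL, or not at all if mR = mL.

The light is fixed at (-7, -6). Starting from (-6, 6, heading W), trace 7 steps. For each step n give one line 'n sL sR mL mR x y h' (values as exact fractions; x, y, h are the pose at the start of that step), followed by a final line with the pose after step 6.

n=0: pose=(-6,6,W); sL=60/121, sR=60/169; mL=-2190/20449, mR=-6510/20449; mL+mR=-8700/20449 → advance -1; mR−mL=-4320/20449 → turn -1·90°
n=1: pose=(-5,6,N); sL=6/17, sR=30/89; mL=-243/1513, mR=-279/1513; mL+mR=-522/1513 → advance -1; mR−mL=-36/1513 → turn -1·90°
n=2: pose=(-5,5,E); sL=20/51, sR=60/109; mL=-1970/5559, mR=-650/5559; mL+mR=-2620/5559 → advance -1; mR−mL=440/1853 → turn +1·90°
n=3: pose=(-6,5,N); sL=5/12, sR=15/37; mL=-175/888, mR=-95/444; mL+mR=-365/888 → advance -1; mR−mL=-5/296 → turn -1·90°
n=4: pose=(-6,4,E); sL=12/25, sR=12/17; mL=-198/425, mR=-54/425; mL+mR=-252/425 → advance -1; mR−mL=144/425 → turn +1·90°
n=5: pose=(-7,4,N); sL=30/61, sR=30/61; mL=-15/61, mR=-15/61; mL+mR=-30/61 → advance -1; mR−mL=0 → turn +0·90°
n=6: pose=(-7,3,N); sL=60/101, sR=60/101; mL=-30/101, mR=-30/101; mL+mR=-60/101 → advance -1; mR−mL=0 → turn +0·90°

0 60/121 60/169 -2190/20449 -6510/20449 -6 6 W
1 6/17 30/89 -243/1513 -279/1513 -5 6 N
2 20/51 60/109 -1970/5559 -650/5559 -5 5 E
3 5/12 15/37 -175/888 -95/444 -6 5 N
4 12/25 12/17 -198/425 -54/425 -6 4 E
5 30/61 30/61 -15/61 -15/61 -7 4 N
6 60/101 60/101 -30/101 -30/101 -7 3 N
final -7 2 N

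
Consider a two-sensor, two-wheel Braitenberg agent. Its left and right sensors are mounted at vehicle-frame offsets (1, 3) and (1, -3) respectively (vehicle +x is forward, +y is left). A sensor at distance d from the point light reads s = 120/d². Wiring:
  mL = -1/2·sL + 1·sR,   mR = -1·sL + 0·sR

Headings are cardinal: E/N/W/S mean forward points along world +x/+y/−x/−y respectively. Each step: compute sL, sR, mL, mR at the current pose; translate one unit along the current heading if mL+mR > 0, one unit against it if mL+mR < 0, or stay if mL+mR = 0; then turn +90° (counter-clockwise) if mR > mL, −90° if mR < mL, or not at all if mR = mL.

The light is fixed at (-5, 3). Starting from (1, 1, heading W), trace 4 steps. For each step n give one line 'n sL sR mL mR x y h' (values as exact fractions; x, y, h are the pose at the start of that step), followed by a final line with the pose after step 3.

n=0: pose=(1,1,W); sL=12/5, sR=60/13; mL=222/65, mR=-12/5; mL+mR=66/65 → advance +1; mR−mL=-378/65 → turn -1·90°
n=1: pose=(0,1,N); sL=24, sR=24/13; mL=-132/13, mR=-24; mL+mR=-444/13 → advance -1; mR−mL=-180/13 → turn -1·90°
n=2: pose=(0,0,E); sL=10/3, sR=5/3; mL=0, mR=-10/3; mL+mR=-10/3 → advance -1; mR−mL=-10/3 → turn -1·90°
n=3: pose=(-1,0,S); sL=24/13, sR=120/17; mL=1356/221, mR=-24/13; mL+mR=948/221 → advance +1; mR−mL=-1764/221 → turn -1·90°

0 12/5 60/13 222/65 -12/5 1 1 W
1 24 24/13 -132/13 -24 0 1 N
2 10/3 5/3 0 -10/3 0 0 E
3 24/13 120/17 1356/221 -24/13 -1 0 S
final -1 -1 W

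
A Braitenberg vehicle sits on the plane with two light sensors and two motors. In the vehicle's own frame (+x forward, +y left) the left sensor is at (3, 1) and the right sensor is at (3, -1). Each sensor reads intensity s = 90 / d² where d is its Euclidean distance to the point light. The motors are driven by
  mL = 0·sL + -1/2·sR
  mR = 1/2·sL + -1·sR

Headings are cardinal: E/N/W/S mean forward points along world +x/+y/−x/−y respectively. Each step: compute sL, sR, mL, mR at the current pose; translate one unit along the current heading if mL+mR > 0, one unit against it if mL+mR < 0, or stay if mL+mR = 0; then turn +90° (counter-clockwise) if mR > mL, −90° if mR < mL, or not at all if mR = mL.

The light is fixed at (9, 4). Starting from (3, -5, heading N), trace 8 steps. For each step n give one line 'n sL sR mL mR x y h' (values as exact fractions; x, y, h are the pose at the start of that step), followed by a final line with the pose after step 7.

n=0: pose=(3,-5,N); sL=18/17, sR=90/61; mL=-45/61, mR=-981/1037; mL+mR=-1746/1037 → advance -1; mR−mL=-216/1037 → turn -1·90°
n=1: pose=(3,-6,E); sL=1, sR=9/13; mL=-9/26, mR=-5/26; mL+mR=-7/13 → advance -1; mR−mL=2/13 → turn +1·90°
n=2: pose=(2,-6,N); sL=90/113, sR=18/17; mL=-9/17, mR=-1269/1921; mL+mR=-2286/1921 → advance -1; mR−mL=-252/1921 → turn -1·90°
n=3: pose=(2,-7,E); sL=45/58, sR=9/16; mL=-9/32, mR=-81/464; mL+mR=-423/928 → advance -1; mR−mL=99/928 → turn +1·90°
n=4: pose=(1,-7,N); sL=18/29, sR=90/113; mL=-45/113, mR=-1593/3277; mL+mR=-2898/3277 → advance -1; mR−mL=-288/3277 → turn -1·90°
n=5: pose=(1,-8,E); sL=45/73, sR=45/97; mL=-45/194, mR=-2205/14162; mL+mR=-2745/7081 → advance -1; mR−mL=540/7081 → turn +1·90°
n=6: pose=(0,-8,N); sL=90/181, sR=18/29; mL=-9/29, mR=-1953/5249; mL+mR=-3582/5249 → advance -1; mR−mL=-324/5249 → turn -1·90°
n=7: pose=(0,-9,E); sL=1/2, sR=45/116; mL=-45/232, mR=-4/29; mL+mR=-77/232 → advance -1; mR−mL=13/232 → turn +1·90°

0 18/17 90/61 -45/61 -981/1037 3 -5 N
1 1 9/13 -9/26 -5/26 3 -6 E
2 90/113 18/17 -9/17 -1269/1921 2 -6 N
3 45/58 9/16 -9/32 -81/464 2 -7 E
4 18/29 90/113 -45/113 -1593/3277 1 -7 N
5 45/73 45/97 -45/194 -2205/14162 1 -8 E
6 90/181 18/29 -9/29 -1953/5249 0 -8 N
7 1/2 45/116 -45/232 -4/29 0 -9 E
final -1 -9 N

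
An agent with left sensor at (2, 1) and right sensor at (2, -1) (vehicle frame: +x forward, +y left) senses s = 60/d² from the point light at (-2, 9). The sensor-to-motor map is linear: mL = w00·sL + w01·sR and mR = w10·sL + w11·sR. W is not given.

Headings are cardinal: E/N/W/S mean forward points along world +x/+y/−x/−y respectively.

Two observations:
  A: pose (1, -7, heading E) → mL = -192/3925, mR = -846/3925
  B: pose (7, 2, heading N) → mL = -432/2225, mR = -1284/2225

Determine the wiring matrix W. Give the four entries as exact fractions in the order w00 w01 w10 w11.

-1 1 -1/2 -1/2

obs A: pose=(1,-7,E) → sL=6/25, sR=30/157, mL=-192/3925, mR=-846/3925
obs B: pose=(7,2,N) → sL=60/89, sR=12/25, mL=-432/2225, mR=-1284/2225
sensor matrix S = [[6/25, 30/157], [60/89, 12/25]]; det S = -118944/8733125
solve [mL_A; mL_B] = S·[w00; w01] and [mR_A; mR_B] = S·[w10; w11]:
  w00 = -1, w01 = 1, w10 = -1/2, w11 = -1/2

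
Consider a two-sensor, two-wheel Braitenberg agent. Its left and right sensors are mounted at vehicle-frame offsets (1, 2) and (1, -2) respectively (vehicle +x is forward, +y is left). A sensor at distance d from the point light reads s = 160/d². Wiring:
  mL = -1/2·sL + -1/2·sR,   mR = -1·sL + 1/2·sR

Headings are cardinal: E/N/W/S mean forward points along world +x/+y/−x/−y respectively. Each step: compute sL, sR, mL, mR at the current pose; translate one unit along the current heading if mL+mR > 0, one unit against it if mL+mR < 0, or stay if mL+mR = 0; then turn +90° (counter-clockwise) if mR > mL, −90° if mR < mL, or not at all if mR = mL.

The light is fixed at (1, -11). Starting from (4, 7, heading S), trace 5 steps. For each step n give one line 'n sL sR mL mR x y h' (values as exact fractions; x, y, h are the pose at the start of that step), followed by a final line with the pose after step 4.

n=0: pose=(4,7,S); sL=80/157, sR=16/29; mL=-2416/4553, mR=-1064/4553; mL+mR=-120/157 → advance -1; mR−mL=1352/4553 → turn +1·90°
n=1: pose=(4,8,E); sL=160/457, sR=32/61; mL=-12192/27877, mR=-2448/27877; mL+mR=-240/457 → advance -1; mR−mL=9744/27877 → turn +1·90°
n=2: pose=(3,8,N); sL=2/5, sR=5/13; mL=-51/130, mR=-27/130; mL+mR=-3/5 → advance -1; mR−mL=12/65 → turn +1·90°
n=3: pose=(3,7,W); sL=160/257, sR=160/401; mL=-52640/103057, mR=-43600/103057; mL+mR=-240/257 → advance -1; mR−mL=9040/103057 → turn +1·90°
n=4: pose=(4,7,S); sL=80/157, sR=16/29; mL=-2416/4553, mR=-1064/4553; mL+mR=-120/157 → advance -1; mR−mL=1352/4553 → turn +1·90°

0 80/157 16/29 -2416/4553 -1064/4553 4 7 S
1 160/457 32/61 -12192/27877 -2448/27877 4 8 E
2 2/5 5/13 -51/130 -27/130 3 8 N
3 160/257 160/401 -52640/103057 -43600/103057 3 7 W
4 80/157 16/29 -2416/4553 -1064/4553 4 7 S
final 4 8 E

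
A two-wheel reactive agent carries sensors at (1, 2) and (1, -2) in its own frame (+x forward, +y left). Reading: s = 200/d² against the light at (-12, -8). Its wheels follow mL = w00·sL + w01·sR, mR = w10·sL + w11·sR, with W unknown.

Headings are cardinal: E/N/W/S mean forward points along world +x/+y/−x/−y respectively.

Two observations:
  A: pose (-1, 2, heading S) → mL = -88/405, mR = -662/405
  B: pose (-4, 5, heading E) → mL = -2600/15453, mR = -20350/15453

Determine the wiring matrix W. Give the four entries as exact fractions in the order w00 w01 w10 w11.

obs A: pose=(-1,2,S) → sL=4/5, sR=100/81, mL=-88/405, mR=-662/405
obs B: pose=(-4,5,E) → sL=100/153, sR=100/101, mL=-2600/15453, mR=-20350/15453
sensor matrix S = [[4/5, 100/81], [100/153, 100/101]]; det S = -18560/1251693
solve [mL_A; mL_B] = S·[w00; w01] and [mR_A; mR_B] = S·[w10; w11]:
  w00 = 1/2, w01 = -1/2, w10 = -1/2, w11 = -1

1/2 -1/2 -1/2 -1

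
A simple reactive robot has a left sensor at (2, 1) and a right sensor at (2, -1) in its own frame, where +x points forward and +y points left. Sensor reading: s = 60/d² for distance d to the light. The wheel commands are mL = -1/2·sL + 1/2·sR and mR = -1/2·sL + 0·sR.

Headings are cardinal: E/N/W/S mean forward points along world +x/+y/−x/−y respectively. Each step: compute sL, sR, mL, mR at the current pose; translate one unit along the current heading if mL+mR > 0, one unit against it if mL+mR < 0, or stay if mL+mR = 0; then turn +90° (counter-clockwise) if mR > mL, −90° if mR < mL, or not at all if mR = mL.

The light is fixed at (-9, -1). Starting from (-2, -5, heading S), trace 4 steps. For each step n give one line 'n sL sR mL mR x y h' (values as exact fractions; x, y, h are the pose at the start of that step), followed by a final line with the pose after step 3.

0 3/5 5/6 7/60 -3/10 -2 -5 S
1 60/41 60/29 360/1189 -30/41 -2 -4 W
2 6/5 30/41 -48/205 -3/5 -1 -4 N
3 60/109 12/25 -96/2725 -30/109 -1 -5 E
final -2 -5 S

n=0: pose=(-2,-5,S); sL=3/5, sR=5/6; mL=7/60, mR=-3/10; mL+mR=-11/60 → advance -1; mR−mL=-5/12 → turn -1·90°
n=1: pose=(-2,-4,W); sL=60/41, sR=60/29; mL=360/1189, mR=-30/41; mL+mR=-510/1189 → advance -1; mR−mL=-30/29 → turn -1·90°
n=2: pose=(-1,-4,N); sL=6/5, sR=30/41; mL=-48/205, mR=-3/5; mL+mR=-171/205 → advance -1; mR−mL=-15/41 → turn -1·90°
n=3: pose=(-1,-5,E); sL=60/109, sR=12/25; mL=-96/2725, mR=-30/109; mL+mR=-846/2725 → advance -1; mR−mL=-6/25 → turn -1·90°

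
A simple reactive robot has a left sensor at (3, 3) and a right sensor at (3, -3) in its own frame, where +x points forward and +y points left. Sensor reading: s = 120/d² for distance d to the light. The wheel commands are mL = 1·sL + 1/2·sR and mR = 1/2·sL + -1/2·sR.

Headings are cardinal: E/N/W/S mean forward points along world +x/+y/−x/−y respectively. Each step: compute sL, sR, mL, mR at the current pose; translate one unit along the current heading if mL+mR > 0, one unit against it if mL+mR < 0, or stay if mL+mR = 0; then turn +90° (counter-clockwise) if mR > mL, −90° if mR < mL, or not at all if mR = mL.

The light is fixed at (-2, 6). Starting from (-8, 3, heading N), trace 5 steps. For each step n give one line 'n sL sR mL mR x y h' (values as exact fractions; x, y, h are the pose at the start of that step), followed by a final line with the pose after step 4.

0 40/27 40/3 220/27 -160/27 -8 3 N
1 12 60/17 234/17 72/17 -8 4 E
2 120/29 120/89 12420/2581 3600/2581 -7 4 S
3 6/5 15/8 171/80 -27/80 -7 3 W
4 40/27 40/3 220/27 -160/27 -8 3 N
final -8 4 E

n=0: pose=(-8,3,N); sL=40/27, sR=40/3; mL=220/27, mR=-160/27; mL+mR=20/9 → advance +1; mR−mL=-380/27 → turn -1·90°
n=1: pose=(-8,4,E); sL=12, sR=60/17; mL=234/17, mR=72/17; mL+mR=18 → advance +1; mR−mL=-162/17 → turn -1·90°
n=2: pose=(-7,4,S); sL=120/29, sR=120/89; mL=12420/2581, mR=3600/2581; mL+mR=180/29 → advance +1; mR−mL=-8820/2581 → turn -1·90°
n=3: pose=(-7,3,W); sL=6/5, sR=15/8; mL=171/80, mR=-27/80; mL+mR=9/5 → advance +1; mR−mL=-99/40 → turn -1·90°
n=4: pose=(-8,3,N); sL=40/27, sR=40/3; mL=220/27, mR=-160/27; mL+mR=20/9 → advance +1; mR−mL=-380/27 → turn -1·90°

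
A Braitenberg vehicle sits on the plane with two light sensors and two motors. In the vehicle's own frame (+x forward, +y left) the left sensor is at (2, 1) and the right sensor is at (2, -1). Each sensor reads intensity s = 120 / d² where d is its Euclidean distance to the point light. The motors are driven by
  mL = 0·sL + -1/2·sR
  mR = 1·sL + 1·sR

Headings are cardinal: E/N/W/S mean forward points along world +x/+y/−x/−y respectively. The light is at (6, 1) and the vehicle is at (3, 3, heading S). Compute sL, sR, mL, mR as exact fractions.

30 15/2 -15/4 75/2

left sensor world pos  = (4, 1); dL² = 4
right sensor world pos = (2, 1); dR² = 16
sL = 120/4 = 30
sR = 120/16 = 15/2
mL = 0·sL + -1/2·sR = -15/4
mR = 1·sL + 1·sR = 75/2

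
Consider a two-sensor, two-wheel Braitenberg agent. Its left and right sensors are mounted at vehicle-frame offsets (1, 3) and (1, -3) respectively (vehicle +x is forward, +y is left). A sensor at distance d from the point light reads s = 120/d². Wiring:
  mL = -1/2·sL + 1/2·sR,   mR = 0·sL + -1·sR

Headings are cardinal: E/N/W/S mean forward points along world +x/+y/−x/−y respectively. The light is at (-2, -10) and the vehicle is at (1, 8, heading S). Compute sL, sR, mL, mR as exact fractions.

24/65 120/289 432/18785 -120/289

left sensor world pos  = (4, 7); dL² = 325
right sensor world pos = (-2, 7); dR² = 289
sL = 120/325 = 24/65
sR = 120/289 = 120/289
mL = -1/2·sL + 1/2·sR = 432/18785
mR = 0·sL + -1·sR = -120/289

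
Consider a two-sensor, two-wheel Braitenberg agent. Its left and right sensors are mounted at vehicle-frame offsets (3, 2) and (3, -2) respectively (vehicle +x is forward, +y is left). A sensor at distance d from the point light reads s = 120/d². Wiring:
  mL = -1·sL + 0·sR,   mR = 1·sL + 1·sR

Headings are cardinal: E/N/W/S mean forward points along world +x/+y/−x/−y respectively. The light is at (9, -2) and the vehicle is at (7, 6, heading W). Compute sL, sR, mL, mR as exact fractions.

120/61 24/25 -120/61 4464/1525

left sensor world pos  = (4, 4); dL² = 61
right sensor world pos = (4, 8); dR² = 125
sL = 120/61 = 120/61
sR = 120/125 = 24/25
mL = -1·sL + 0·sR = -120/61
mR = 1·sL + 1·sR = 4464/1525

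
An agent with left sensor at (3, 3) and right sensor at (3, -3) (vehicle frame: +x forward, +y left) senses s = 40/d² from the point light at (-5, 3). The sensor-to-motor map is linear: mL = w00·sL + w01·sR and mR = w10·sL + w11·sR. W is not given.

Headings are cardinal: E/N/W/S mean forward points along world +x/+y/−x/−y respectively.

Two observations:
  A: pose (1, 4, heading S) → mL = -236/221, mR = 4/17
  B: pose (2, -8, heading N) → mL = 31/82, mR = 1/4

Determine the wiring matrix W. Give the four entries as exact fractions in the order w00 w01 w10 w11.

obs A: pose=(1,4,S) → sL=8/17, sR=40/13, mL=-236/221, mR=4/17
obs B: pose=(2,-8,N) → sL=1/2, sR=10/41, mL=31/82, mR=1/4
sensor matrix S = [[8/17, 40/13], [1/2, 10/41]]; det S = -12900/9061
solve [mL_A; mL_B] = S·[w00; w01] and [mR_A; mR_B] = S·[w10; w11]:
  w00 = 1, w01 = -1/2, w10 = 1/2, w11 = 0

1 -1/2 1/2 0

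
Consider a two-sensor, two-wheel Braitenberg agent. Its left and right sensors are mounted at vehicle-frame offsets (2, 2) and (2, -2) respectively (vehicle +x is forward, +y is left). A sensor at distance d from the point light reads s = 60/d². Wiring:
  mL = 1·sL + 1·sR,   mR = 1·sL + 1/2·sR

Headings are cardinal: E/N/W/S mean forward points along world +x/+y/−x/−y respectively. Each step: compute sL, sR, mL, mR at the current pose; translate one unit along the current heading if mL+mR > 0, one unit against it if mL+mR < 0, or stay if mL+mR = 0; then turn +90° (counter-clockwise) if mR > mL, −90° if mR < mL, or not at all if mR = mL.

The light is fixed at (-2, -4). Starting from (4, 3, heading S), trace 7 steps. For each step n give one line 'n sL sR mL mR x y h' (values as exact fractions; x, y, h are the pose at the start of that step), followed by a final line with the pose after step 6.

0 60/89 60/41 7800/3649 5130/3649 4 3 S
1 15/8 3/4 21/8 9/4 4 2 W
2 60/73 60/113 11160/8249 8970/8249 3 2 N
3 6/13 30/37 612/481 417/481 3 3 E
4 60/89 60/41 7800/3649 5130/3649 4 3 S
5 15/8 3/4 21/8 9/4 4 2 W
6 60/73 60/113 11160/8249 8970/8249 3 2 N
final 3 3 E

n=0: pose=(4,3,S); sL=60/89, sR=60/41; mL=7800/3649, mR=5130/3649; mL+mR=12930/3649 → advance +1; mR−mL=-30/41 → turn -1·90°
n=1: pose=(4,2,W); sL=15/8, sR=3/4; mL=21/8, mR=9/4; mL+mR=39/8 → advance +1; mR−mL=-3/8 → turn -1·90°
n=2: pose=(3,2,N); sL=60/73, sR=60/113; mL=11160/8249, mR=8970/8249; mL+mR=20130/8249 → advance +1; mR−mL=-30/113 → turn -1·90°
n=3: pose=(3,3,E); sL=6/13, sR=30/37; mL=612/481, mR=417/481; mL+mR=1029/481 → advance +1; mR−mL=-15/37 → turn -1·90°
n=4: pose=(4,3,S); sL=60/89, sR=60/41; mL=7800/3649, mR=5130/3649; mL+mR=12930/3649 → advance +1; mR−mL=-30/41 → turn -1·90°
n=5: pose=(4,2,W); sL=15/8, sR=3/4; mL=21/8, mR=9/4; mL+mR=39/8 → advance +1; mR−mL=-3/8 → turn -1·90°
n=6: pose=(3,2,N); sL=60/73, sR=60/113; mL=11160/8249, mR=8970/8249; mL+mR=20130/8249 → advance +1; mR−mL=-30/113 → turn -1·90°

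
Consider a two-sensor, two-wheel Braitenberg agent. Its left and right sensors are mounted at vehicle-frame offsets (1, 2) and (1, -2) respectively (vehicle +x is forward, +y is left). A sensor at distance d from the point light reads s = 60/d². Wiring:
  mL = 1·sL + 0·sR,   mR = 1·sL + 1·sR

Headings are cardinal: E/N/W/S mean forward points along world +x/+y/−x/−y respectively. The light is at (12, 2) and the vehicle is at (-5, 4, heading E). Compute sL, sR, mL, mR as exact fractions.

left sensor world pos  = (-4, 6); dL² = 272
right sensor world pos = (-4, 2); dR² = 256
sL = 60/272 = 15/68
sR = 60/256 = 15/64
mL = 1·sL + 0·sR = 15/68
mR = 1·sL + 1·sR = 495/1088

15/68 15/64 15/68 495/1088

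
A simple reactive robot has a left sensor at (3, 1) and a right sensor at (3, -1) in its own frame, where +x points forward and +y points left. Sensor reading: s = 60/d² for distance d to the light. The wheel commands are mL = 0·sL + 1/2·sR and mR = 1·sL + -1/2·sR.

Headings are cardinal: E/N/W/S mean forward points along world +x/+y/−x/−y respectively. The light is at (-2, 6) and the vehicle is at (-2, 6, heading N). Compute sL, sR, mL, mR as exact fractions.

6 6 3 3

left sensor world pos  = (-3, 9); dL² = 10
right sensor world pos = (-1, 9); dR² = 10
sL = 60/10 = 6
sR = 60/10 = 6
mL = 0·sL + 1/2·sR = 3
mR = 1·sL + -1/2·sR = 3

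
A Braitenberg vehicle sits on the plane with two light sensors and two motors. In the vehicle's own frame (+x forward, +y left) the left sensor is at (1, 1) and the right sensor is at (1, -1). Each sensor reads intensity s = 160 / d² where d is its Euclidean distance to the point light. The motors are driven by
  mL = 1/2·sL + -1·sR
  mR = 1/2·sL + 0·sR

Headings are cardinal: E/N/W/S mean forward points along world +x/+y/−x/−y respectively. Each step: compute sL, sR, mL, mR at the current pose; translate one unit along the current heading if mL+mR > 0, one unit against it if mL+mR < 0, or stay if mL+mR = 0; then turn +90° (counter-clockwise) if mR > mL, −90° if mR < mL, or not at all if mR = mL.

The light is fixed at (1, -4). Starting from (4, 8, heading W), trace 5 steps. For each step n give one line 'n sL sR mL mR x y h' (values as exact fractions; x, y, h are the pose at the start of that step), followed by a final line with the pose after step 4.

0 32/25 160/173 -1232/4325 16/25 4 8 W
1 16/13 80/61 -552/793 8/13 3 8 S
2 32/41 160/153 -4112/6273 16/41 3 9 E
3 40/49 4/5 -96/245 20/49 2 9 N
4 160/169 32/45 -1808/7605 80/169 2 10 W
final 1 10 S

n=0: pose=(4,8,W); sL=32/25, sR=160/173; mL=-1232/4325, mR=16/25; mL+mR=1536/4325 → advance +1; mR−mL=160/173 → turn +1·90°
n=1: pose=(3,8,S); sL=16/13, sR=80/61; mL=-552/793, mR=8/13; mL+mR=-64/793 → advance -1; mR−mL=80/61 → turn +1·90°
n=2: pose=(3,9,E); sL=32/41, sR=160/153; mL=-4112/6273, mR=16/41; mL+mR=-1664/6273 → advance -1; mR−mL=160/153 → turn +1·90°
n=3: pose=(2,9,N); sL=40/49, sR=4/5; mL=-96/245, mR=20/49; mL+mR=4/245 → advance +1; mR−mL=4/5 → turn +1·90°
n=4: pose=(2,10,W); sL=160/169, sR=32/45; mL=-1808/7605, mR=80/169; mL+mR=1792/7605 → advance +1; mR−mL=32/45 → turn +1·90°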